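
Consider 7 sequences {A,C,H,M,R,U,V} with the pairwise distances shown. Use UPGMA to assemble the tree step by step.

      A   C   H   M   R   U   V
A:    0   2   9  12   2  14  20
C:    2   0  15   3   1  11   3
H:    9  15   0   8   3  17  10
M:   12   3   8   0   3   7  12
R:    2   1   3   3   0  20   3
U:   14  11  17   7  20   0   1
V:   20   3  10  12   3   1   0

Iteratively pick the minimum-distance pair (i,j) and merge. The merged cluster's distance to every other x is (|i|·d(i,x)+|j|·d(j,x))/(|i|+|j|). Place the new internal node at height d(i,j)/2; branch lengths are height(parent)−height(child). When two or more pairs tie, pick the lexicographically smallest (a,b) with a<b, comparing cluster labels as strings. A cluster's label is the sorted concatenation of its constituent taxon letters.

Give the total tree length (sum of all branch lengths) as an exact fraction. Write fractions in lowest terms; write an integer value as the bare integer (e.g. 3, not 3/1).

iteration 1: select C,R (d=1); attach at lengths (1/2, 1/2); label the merged cluster CR
  updated: d(A,CR)=2, d(CR,H)=9, d(CR,M)=3, d(CR,U)=31/2, d(CR,V)=3
iteration 2: select U,V (d=1); attach at lengths (1/2, 1/2); label the merged cluster UV
  updated: d(A,UV)=17, d(CR,UV)=37/4, d(H,UV)=27/2, d(M,UV)=19/2
iteration 3: select A,CR (d=2); attach at lengths (1, 1/2); label the merged cluster ACR
  updated: d(ACR,H)=9, d(ACR,M)=6, d(ACR,UV)=71/6
iteration 4: select ACR,M (d=6); attach at lengths (2, 3); label the merged cluster ACMR
  updated: d(ACMR,H)=35/4, d(ACMR,UV)=45/4
iteration 5: select ACMR,H (d=35/4); attach at lengths (11/8, 35/8); label the merged cluster ACHMR
  updated: d(ACHMR,UV)=117/10
iteration 6: select ACHMR,UV (d=117/10); attach at lengths (59/40, 107/20); label the merged cluster ACHMRUV
final tree: ((((A:1,(C:1/2,R:1/2):1/2):2,M:3):11/8,H:35/8):59/40,(U:1/2,V:1/2):107/20)
total length: 843/40

843/40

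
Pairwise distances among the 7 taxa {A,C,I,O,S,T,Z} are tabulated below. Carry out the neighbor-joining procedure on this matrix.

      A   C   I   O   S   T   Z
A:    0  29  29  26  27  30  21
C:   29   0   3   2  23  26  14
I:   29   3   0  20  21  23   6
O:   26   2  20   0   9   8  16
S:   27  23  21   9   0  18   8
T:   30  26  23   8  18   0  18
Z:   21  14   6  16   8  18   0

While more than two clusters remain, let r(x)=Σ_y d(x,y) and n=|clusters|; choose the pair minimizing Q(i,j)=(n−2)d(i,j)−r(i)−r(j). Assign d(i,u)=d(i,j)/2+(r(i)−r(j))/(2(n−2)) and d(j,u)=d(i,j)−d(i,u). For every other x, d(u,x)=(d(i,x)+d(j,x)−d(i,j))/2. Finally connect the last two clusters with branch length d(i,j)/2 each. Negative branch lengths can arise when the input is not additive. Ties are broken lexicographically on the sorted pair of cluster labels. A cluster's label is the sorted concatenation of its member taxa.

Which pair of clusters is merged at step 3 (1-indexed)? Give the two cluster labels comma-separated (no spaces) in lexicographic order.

OT,S

1. join C+I (d=3, Q=-184) ⇒ CI; edges |C|=1, |I|=2
  updated: d(A,CI)=55/2, d(CI,O)=19/2, d(CI,S)=41/2, d(CI,T)=23, d(CI,Z)=17/2
2. join O+T (d=8, Q=-267/2) ⇒ OT; edges |O|=7/16, |T|=121/16
  updated: d(A,OT)=24, d(CI,OT)=49/4, d(OT,S)=19/2, d(OT,Z)=13
3. join OT+S (d=19/2, Q=-381/4) ⇒ OST; edges |OT|=89/24, |S|=139/24
  updated: d(A,OST)=83/4, d(CI,OST)=93/8, d(OST,Z)=23/4
4. join A+OST (d=83/4, Q=-527/8) ⇒ AOST; edges |A|=581/32, |OST|=83/32
  updated: d(AOST,CI)=147/16, d(AOST,Z)=3
5. join AOST+CI (d=147/16, Q=-331/16) ⇒ ACIOST; edges |AOST|=59/32, |CI|=235/32
  updated: d(ACIOST,Z)=37/32
6. join ACIOST+Z (d=37/32) ⇒ ACIOSTZ; edges |ACIOST|=37/64, |Z|=37/64
final tree: (((A:581/32,((O:7/16,T:121/16):89/24,S:139/24):83/32):59/32,(C:1,I:2):235/32):37/64,Z:37/64)
total length: 1651/32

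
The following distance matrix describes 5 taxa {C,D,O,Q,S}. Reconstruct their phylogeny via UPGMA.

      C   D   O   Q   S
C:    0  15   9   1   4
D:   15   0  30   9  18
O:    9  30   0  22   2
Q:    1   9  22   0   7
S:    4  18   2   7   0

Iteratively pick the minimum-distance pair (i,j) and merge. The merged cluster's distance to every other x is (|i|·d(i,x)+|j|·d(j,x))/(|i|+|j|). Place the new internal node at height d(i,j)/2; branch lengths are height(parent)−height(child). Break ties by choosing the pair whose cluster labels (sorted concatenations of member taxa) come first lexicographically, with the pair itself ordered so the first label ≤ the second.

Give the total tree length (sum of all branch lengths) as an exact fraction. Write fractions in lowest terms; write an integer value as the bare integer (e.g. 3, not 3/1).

99/4

1. join C+Q (d=1) ⇒ CQ; edges |C|=1/2, |Q|=1/2
  updated: d(CQ,D)=12, d(CQ,O)=31/2, d(CQ,S)=11/2
2. join O+S (d=2) ⇒ OS; edges |O|=1, |S|=1
  updated: d(CQ,OS)=21/2, d(D,OS)=24
3. join CQ+OS (d=21/2) ⇒ COQS; edges |CQ|=19/4, |OS|=17/4
  updated: d(COQS,D)=18
4. join COQS+D (d=18) ⇒ CDOQS; edges |COQS|=15/4, |D|=9
final tree: (((C:1/2,Q:1/2):19/4,(O:1,S:1):17/4):15/4,D:9)
total length: 99/4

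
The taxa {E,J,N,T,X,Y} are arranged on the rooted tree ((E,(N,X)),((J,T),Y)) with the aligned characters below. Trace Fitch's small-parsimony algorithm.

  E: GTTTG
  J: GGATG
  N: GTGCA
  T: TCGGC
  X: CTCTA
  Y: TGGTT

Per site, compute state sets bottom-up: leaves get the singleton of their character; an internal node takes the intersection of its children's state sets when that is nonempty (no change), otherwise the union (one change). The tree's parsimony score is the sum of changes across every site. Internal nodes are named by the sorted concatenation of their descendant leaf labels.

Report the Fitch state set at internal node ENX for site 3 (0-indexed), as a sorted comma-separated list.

T

[col 0] NX: children N:{G}, X:{C} ∪→ {C,G}; cost 1
[col 0] ENX: children E:{G}, NX:{C,G} ∩→ {G}; cost 0
[col 0] JT: children J:{G}, T:{T} ∪→ {G,T}; cost 1
[col 0] JTY: children JT:{G,T}, Y:{T} ∩→ {T}; cost 0
[col 0] EJNTXY: children ENX:{G}, JTY:{T} ∪→ {G,T}; cost 1
[col 1] NX: children N:{T}, X:{T} ∩→ {T}; cost 0
[col 1] ENX: children E:{T}, NX:{T} ∩→ {T}; cost 0
[col 1] JT: children J:{G}, T:{C} ∪→ {C,G}; cost 1
[col 1] JTY: children JT:{C,G}, Y:{G} ∩→ {G}; cost 0
[col 1] EJNTXY: children ENX:{T}, JTY:{G} ∪→ {G,T}; cost 1
[col 2] NX: children N:{G}, X:{C} ∪→ {C,G}; cost 1
[col 2] ENX: children E:{T}, NX:{C,G} ∪→ {C,G,T}; cost 1
[col 2] JT: children J:{A}, T:{G} ∪→ {A,G}; cost 1
[col 2] JTY: children JT:{A,G}, Y:{G} ∩→ {G}; cost 0
[col 2] EJNTXY: children ENX:{C,G,T}, JTY:{G} ∩→ {G}; cost 0
[col 3] NX: children N:{C}, X:{T} ∪→ {C,T}; cost 1
[col 3] ENX: children E:{T}, NX:{C,T} ∩→ {T}; cost 0
[col 3] JT: children J:{T}, T:{G} ∪→ {G,T}; cost 1
[col 3] JTY: children JT:{G,T}, Y:{T} ∩→ {T}; cost 0
[col 3] EJNTXY: children ENX:{T}, JTY:{T} ∩→ {T}; cost 0
[col 4] NX: children N:{A}, X:{A} ∩→ {A}; cost 0
[col 4] ENX: children E:{G}, NX:{A} ∪→ {A,G}; cost 1
[col 4] JT: children J:{G}, T:{C} ∪→ {C,G}; cost 1
[col 4] JTY: children JT:{C,G}, Y:{T} ∪→ {C,G,T}; cost 1
[col 4] EJNTXY: children ENX:{A,G}, JTY:{C,G,T} ∩→ {G}; cost 0
per-site changes: [3, 2, 3, 2, 3]; total = 13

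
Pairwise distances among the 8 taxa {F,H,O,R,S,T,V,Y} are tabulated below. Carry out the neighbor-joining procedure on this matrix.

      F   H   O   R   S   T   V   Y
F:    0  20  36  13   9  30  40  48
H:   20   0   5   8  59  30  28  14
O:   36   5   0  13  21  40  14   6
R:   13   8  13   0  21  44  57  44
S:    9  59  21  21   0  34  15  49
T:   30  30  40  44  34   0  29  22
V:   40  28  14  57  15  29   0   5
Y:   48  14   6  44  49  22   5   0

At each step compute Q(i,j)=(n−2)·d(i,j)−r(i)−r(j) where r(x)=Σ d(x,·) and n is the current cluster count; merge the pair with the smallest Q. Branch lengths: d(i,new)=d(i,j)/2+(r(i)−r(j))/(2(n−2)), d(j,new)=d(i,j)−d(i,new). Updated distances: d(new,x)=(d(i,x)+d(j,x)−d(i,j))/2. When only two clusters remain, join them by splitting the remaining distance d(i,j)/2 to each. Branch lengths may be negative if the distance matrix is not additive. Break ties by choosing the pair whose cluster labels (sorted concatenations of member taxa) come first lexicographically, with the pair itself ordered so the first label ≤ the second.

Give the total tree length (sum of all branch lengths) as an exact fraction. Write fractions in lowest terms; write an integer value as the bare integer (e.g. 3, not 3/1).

iteration 1: select F,S (d=9, Q=-350); attach at lengths (7/2, 11/2); label the merged cluster FS
  updated: d(FS,H)=35, d(FS,O)=24, d(FS,R)=25/2, d(FS,T)=55/2, d(FS,V)=23, d(FS,Y)=44
iteration 2: select FS,R (d=25/2, Q=-282); attach at lengths (5, 15/2); label the merged cluster FRS
  updated: d(FRS,H)=61/4, d(FRS,O)=49/4, d(FRS,T)=59/2, d(FRS,V)=135/4, d(FRS,Y)=151/4
iteration 3: select V,Y (d=5, Q=-349/2); attach at lengths (45/8, -5/8); label the merged cluster VY
  updated: d(FRS,VY)=133/4, d(H,VY)=37/2, d(O,VY)=15/2, d(T,VY)=23
iteration 4: select T,VY (d=23, Q=-543/4); attach at lengths (437/24, 115/24); label the merged cluster TVY
  updated: d(FRS,TVY)=159/8, d(H,TVY)=51/4, d(O,TVY)=49/4
iteration 5: select FRS,TVY (d=159/8, Q=-105/2); attach at lengths (169/16, 149/16); label the merged cluster FRSTVY
  updated: d(FRSTVY,H)=65/16, d(FRSTVY,O)=37/16
iteration 6: select FRSTVY,H (d=65/16, Q=-91/8); attach at lengths (11/16, 27/8); label the merged cluster FHRSTVY
  updated: d(FHRSTVY,O)=13/8
iteration 7: select FHRSTVY,O (d=13/8); attach at lengths (13/16, 13/16); label the merged cluster FHORSTVY
final tree: (((((F:7/2,S:11/2):5,R:15/2):169/16,(T:437/24,(V:45/8,Y:-5/8):115/24):149/16):11/16,H:27/8):13/16,O:13/16)
total length: 1201/16

1201/16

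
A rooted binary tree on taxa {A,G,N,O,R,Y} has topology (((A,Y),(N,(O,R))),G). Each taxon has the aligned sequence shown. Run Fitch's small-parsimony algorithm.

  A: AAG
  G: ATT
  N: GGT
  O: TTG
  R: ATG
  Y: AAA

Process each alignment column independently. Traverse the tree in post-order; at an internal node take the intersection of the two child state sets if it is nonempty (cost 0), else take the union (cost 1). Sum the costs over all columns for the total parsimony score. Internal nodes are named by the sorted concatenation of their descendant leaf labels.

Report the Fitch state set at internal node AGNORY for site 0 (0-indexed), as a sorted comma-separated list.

A

[col 0] AY: children A:{A}, Y:{A} ∩→ {A}; cost 0
[col 0] OR: children O:{T}, R:{A} ∪→ {A,T}; cost 1
[col 0] NOR: children N:{G}, OR:{A,T} ∪→ {A,G,T}; cost 1
[col 0] ANORY: children AY:{A}, NOR:{A,G,T} ∩→ {A}; cost 0
[col 0] AGNORY: children ANORY:{A}, G:{A} ∩→ {A}; cost 0
[col 1] AY: children A:{A}, Y:{A} ∩→ {A}; cost 0
[col 1] OR: children O:{T}, R:{T} ∩→ {T}; cost 0
[col 1] NOR: children N:{G}, OR:{T} ∪→ {G,T}; cost 1
[col 1] ANORY: children AY:{A}, NOR:{G,T} ∪→ {A,G,T}; cost 1
[col 1] AGNORY: children ANORY:{A,G,T}, G:{T} ∩→ {T}; cost 0
[col 2] AY: children A:{G}, Y:{A} ∪→ {A,G}; cost 1
[col 2] OR: children O:{G}, R:{G} ∩→ {G}; cost 0
[col 2] NOR: children N:{T}, OR:{G} ∪→ {G,T}; cost 1
[col 2] ANORY: children AY:{A,G}, NOR:{G,T} ∩→ {G}; cost 0
[col 2] AGNORY: children ANORY:{G}, G:{T} ∪→ {G,T}; cost 1
per-site changes: [2, 2, 3]; total = 7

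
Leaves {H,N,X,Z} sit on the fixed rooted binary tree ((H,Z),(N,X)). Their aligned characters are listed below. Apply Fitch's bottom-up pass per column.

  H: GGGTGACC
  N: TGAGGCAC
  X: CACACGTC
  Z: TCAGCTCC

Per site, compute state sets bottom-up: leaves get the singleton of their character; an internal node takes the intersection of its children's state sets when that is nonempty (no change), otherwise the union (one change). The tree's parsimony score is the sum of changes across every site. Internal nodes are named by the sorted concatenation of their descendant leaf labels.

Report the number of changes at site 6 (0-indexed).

2

[col 0] HZ: children H:{G}, Z:{T} ∪→ {G,T}; cost 1
[col 0] NX: children N:{T}, X:{C} ∪→ {C,T}; cost 1
[col 0] HNXZ: children HZ:{G,T}, NX:{C,T} ∩→ {T}; cost 0
[col 1] HZ: children H:{G}, Z:{C} ∪→ {C,G}; cost 1
[col 1] NX: children N:{G}, X:{A} ∪→ {A,G}; cost 1
[col 1] HNXZ: children HZ:{C,G}, NX:{A,G} ∩→ {G}; cost 0
[col 2] HZ: children H:{G}, Z:{A} ∪→ {A,G}; cost 1
[col 2] NX: children N:{A}, X:{C} ∪→ {A,C}; cost 1
[col 2] HNXZ: children HZ:{A,G}, NX:{A,C} ∩→ {A}; cost 0
[col 3] HZ: children H:{T}, Z:{G} ∪→ {G,T}; cost 1
[col 3] NX: children N:{G}, X:{A} ∪→ {A,G}; cost 1
[col 3] HNXZ: children HZ:{G,T}, NX:{A,G} ∩→ {G}; cost 0
[col 4] HZ: children H:{G}, Z:{C} ∪→ {C,G}; cost 1
[col 4] NX: children N:{G}, X:{C} ∪→ {C,G}; cost 1
[col 4] HNXZ: children HZ:{C,G}, NX:{C,G} ∩→ {C,G}; cost 0
[col 5] HZ: children H:{A}, Z:{T} ∪→ {A,T}; cost 1
[col 5] NX: children N:{C}, X:{G} ∪→ {C,G}; cost 1
[col 5] HNXZ: children HZ:{A,T}, NX:{C,G} ∪→ {A,C,G,T}; cost 1
[col 6] HZ: children H:{C}, Z:{C} ∩→ {C}; cost 0
[col 6] NX: children N:{A}, X:{T} ∪→ {A,T}; cost 1
[col 6] HNXZ: children HZ:{C}, NX:{A,T} ∪→ {A,C,T}; cost 1
[col 7] HZ: children H:{C}, Z:{C} ∩→ {C}; cost 0
[col 7] NX: children N:{C}, X:{C} ∩→ {C}; cost 0
[col 7] HNXZ: children HZ:{C}, NX:{C} ∩→ {C}; cost 0
per-site changes: [2, 2, 2, 2, 2, 3, 2, 0]; total = 15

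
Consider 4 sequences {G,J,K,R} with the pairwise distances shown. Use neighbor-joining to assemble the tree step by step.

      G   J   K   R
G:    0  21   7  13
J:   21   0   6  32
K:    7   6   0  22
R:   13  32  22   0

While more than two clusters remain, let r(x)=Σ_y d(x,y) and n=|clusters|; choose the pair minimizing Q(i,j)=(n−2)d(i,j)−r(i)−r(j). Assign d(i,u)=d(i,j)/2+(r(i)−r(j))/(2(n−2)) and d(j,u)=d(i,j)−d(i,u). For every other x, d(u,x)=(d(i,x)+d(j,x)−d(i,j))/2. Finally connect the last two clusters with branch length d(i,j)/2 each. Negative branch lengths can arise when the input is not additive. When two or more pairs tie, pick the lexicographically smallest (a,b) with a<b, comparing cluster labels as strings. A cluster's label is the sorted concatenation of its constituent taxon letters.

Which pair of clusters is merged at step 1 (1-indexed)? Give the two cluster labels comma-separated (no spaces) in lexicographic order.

G,R

step 1: merge (G,R) at d=13, Q=-82; branch lengths G→0, R→13; new cluster GR
  updated: d(GR,J)=20, d(GR,K)=8
step 2: merge (GR,J) at d=20, Q=-34; branch lengths GR→11, J→9; new cluster GJR
  updated: d(GJR,K)=-3
step 3: merge (GJR,K) at d=-3; branch lengths GJR→-3/2, K→-3/2; new cluster GJKR
final tree: (((G:0,R:13):11,J:9):-3/2,K:-3/2)
total length: 30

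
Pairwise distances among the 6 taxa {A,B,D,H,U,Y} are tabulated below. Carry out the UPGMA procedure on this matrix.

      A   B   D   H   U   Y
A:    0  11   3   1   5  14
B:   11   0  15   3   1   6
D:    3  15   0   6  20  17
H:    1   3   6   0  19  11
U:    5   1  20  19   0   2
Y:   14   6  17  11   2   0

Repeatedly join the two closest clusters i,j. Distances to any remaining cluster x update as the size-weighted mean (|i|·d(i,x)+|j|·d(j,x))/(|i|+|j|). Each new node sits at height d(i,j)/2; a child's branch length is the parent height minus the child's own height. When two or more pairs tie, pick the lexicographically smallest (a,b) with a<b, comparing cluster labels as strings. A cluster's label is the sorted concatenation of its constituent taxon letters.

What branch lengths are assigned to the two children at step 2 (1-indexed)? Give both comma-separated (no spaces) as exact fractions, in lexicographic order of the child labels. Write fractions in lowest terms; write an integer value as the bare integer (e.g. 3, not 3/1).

1/2,1/2

1. join A+H (d=1) ⇒ AH; edges |A|=1/2, |H|=1/2
  updated: d(AH,B)=7, d(AH,D)=9/2, d(AH,U)=12, d(AH,Y)=25/2
2. join B+U (d=1) ⇒ BU; edges |B|=1/2, |U|=1/2
  updated: d(AH,BU)=19/2, d(BU,D)=35/2, d(BU,Y)=4
3. join BU+Y (d=4) ⇒ BUY; edges |BU|=3/2, |Y|=2
  updated: d(AH,BUY)=21/2, d(BUY,D)=52/3
4. join AH+D (d=9/2) ⇒ ADH; edges |AH|=7/4, |D|=9/4
  updated: d(ADH,BUY)=115/9
5. join ADH+BUY (d=115/9) ⇒ ABDHUY; edges |ADH|=149/36, |BUY|=79/18
final tree: (((A:1/2,H:1/2):7/4,D:9/4):149/36,((B:1/2,U:1/2):3/2,Y:2):79/18)
total length: 649/36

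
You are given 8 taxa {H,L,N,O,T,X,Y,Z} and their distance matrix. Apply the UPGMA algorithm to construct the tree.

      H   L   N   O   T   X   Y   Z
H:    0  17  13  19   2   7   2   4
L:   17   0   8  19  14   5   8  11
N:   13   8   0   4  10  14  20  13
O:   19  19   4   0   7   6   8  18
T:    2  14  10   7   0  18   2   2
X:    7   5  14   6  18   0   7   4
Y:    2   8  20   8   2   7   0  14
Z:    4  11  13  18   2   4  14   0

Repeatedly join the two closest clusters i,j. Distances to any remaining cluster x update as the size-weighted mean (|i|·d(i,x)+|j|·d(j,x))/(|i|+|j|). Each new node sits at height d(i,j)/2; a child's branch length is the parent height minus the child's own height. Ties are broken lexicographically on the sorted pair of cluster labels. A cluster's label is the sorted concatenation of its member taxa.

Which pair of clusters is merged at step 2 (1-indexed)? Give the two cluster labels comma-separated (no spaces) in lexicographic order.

HT,Y

step 1: merge (H,T) at d=2; branch lengths H→1, T→1; new cluster HT
  updated: d(HT,L)=31/2, d(HT,N)=23/2, d(HT,O)=13, d(HT,X)=25/2, d(HT,Y)=2, d(HT,Z)=3
step 2: merge (HT,Y) at d=2; branch lengths HT→0, Y→1; new cluster HTY
  updated: d(HTY,L)=13, d(HTY,N)=43/3, d(HTY,O)=34/3, d(HTY,X)=32/3, d(HTY,Z)=20/3
step 3: merge (N,O) at d=4; branch lengths N→2, O→2; new cluster NO
  updated: d(HTY,NO)=77/6, d(L,NO)=27/2, d(NO,X)=10, d(NO,Z)=31/2
step 4: merge (X,Z) at d=4; branch lengths X→2, Z→2; new cluster XZ
  updated: d(HTY,XZ)=26/3, d(L,XZ)=8, d(NO,XZ)=51/4
step 5: merge (L,XZ) at d=8; branch lengths L→4, XZ→2; new cluster LXZ
  updated: d(HTY,LXZ)=91/9, d(LXZ,NO)=13
step 6: merge (HTY,LXZ) at d=91/9; branch lengths HTY→73/18, LXZ→19/18; new cluster HLTXYZ
  updated: d(HLTXYZ,NO)=155/12
step 7: merge (HLTXYZ,NO) at d=155/12; branch lengths HLTXYZ→101/72, NO→107/24; new cluster HLNOTXYZ
final tree: ((((H:1,T:1):0,Y:1):73/18,(L:4,(X:2,Z:2):2):19/18):101/72,(N:2,O:2):107/24)
total length: 1007/36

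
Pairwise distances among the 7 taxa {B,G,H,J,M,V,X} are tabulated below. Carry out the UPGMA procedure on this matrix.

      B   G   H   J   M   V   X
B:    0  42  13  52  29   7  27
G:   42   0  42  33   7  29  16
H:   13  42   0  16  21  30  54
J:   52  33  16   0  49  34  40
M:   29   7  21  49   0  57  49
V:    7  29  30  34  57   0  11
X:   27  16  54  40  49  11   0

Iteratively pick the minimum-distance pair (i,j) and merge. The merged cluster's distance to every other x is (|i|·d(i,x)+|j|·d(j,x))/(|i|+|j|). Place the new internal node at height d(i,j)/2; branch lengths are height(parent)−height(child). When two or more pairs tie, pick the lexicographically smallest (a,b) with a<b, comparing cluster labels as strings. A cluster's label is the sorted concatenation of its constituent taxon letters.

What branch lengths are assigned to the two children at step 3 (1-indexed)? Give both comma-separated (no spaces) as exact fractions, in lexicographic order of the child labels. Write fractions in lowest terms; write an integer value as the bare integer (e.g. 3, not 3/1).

1. join B+V (d=7) ⇒ BV; edges |B|=7/2, |V|=7/2
  updated: d(BV,G)=71/2, d(BV,H)=43/2, d(BV,J)=43, d(BV,M)=43, d(BV,X)=19
2. join G+M (d=7) ⇒ GM; edges |G|=7/2, |M|=7/2
  updated: d(BV,GM)=157/4, d(GM,H)=63/2, d(GM,J)=41, d(GM,X)=65/2
3. join H+J (d=16) ⇒ HJ; edges |H|=8, |J|=8
  updated: d(BV,HJ)=129/4, d(GM,HJ)=145/4, d(HJ,X)=47
4. join BV+X (d=19) ⇒ BVX; edges |BV|=6, |X|=19/2
  updated: d(BVX,GM)=37, d(BVX,HJ)=223/6
5. join GM+HJ (d=145/4) ⇒ GHJM; edges |GM|=117/8, |HJ|=81/8
  updated: d(BVX,GHJM)=445/12
6. join BVX+GHJM (d=445/12) ⇒ BGHJMVX; edges |BVX|=217/24, |GHJM|=5/12
final tree: (((B:7/2,V:7/2):6,X:19/2):217/24,((G:7/2,M:7/2):117/8,(H:8,J:8):81/8):5/12)
total length: 1913/24

8,8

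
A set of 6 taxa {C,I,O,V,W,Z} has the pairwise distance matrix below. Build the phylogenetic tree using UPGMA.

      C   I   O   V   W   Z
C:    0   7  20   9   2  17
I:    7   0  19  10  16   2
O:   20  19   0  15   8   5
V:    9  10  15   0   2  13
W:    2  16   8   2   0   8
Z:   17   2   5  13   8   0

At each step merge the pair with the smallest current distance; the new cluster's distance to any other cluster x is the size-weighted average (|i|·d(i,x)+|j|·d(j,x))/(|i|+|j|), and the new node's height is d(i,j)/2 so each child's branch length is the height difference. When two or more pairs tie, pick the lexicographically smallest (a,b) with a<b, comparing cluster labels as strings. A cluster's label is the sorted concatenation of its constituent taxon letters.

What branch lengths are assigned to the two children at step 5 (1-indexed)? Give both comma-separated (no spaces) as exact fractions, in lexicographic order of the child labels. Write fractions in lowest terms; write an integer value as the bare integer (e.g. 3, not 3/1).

47/60,67/10

step 1: merge (C,W) at d=2; branch lengths C→1, W→1; new cluster CW
  updated: d(CW,I)=23/2, d(CW,O)=14, d(CW,V)=11/2, d(CW,Z)=25/2
step 2: merge (I,Z) at d=2; branch lengths I→1, Z→1; new cluster IZ
  updated: d(CW,IZ)=12, d(IZ,O)=12, d(IZ,V)=23/2
step 3: merge (CW,V) at d=11/2; branch lengths CW→7/4, V→11/4; new cluster CVW
  updated: d(CVW,IZ)=71/6, d(CVW,O)=43/3
step 4: merge (CVW,IZ) at d=71/6; branch lengths CVW→19/6, IZ→59/12; new cluster CIVWZ
  updated: d(CIVWZ,O)=67/5
step 5: merge (CIVWZ,O) at d=67/5; branch lengths CIVWZ→47/60, O→67/10; new cluster CIOVWZ
final tree: ((((C:1,W:1):7/4,V:11/4):19/6,(I:1,Z:1):59/12):47/60,O:67/10)
total length: 361/15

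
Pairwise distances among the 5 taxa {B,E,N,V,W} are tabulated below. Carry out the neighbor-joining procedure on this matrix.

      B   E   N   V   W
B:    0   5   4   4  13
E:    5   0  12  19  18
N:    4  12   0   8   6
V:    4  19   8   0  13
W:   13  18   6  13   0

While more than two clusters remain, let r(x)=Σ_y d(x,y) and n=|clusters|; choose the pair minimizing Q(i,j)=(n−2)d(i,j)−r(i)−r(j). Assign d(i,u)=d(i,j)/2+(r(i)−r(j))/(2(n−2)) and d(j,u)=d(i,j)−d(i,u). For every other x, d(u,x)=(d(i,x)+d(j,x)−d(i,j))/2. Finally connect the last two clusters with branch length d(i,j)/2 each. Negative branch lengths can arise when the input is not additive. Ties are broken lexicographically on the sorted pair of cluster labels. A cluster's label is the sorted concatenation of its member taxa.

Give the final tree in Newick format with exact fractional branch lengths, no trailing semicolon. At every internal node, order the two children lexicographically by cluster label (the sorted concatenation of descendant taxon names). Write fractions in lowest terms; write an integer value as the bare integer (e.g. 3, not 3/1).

((((B:-13/6,E:43/6):31/8,V:41/8):19/8,N:-1/8):49/16,W:49/16)

step 1: merge (B,E) at d=5, Q=-65; branch lengths B→-13/6, E→43/6; new cluster BE
  updated: d(BE,N)=11/2, d(BE,V)=9, d(BE,W)=13
step 2: merge (BE,V) at d=9, Q=-79/2; branch lengths BE→31/8, V→41/8; new cluster BEV
  updated: d(BEV,N)=9/4, d(BEV,W)=17/2
step 3: merge (BEV,N) at d=9/4, Q=-67/4; branch lengths BEV→19/8, N→-1/8; new cluster BENV
  updated: d(BENV,W)=49/8
step 4: merge (BENV,W) at d=49/8; branch lengths BENV→49/16, W→49/16; new cluster BENVW
final tree: ((((B:-13/6,E:43/6):31/8,V:41/8):19/8,N:-1/8):49/16,W:49/16)
total length: 179/8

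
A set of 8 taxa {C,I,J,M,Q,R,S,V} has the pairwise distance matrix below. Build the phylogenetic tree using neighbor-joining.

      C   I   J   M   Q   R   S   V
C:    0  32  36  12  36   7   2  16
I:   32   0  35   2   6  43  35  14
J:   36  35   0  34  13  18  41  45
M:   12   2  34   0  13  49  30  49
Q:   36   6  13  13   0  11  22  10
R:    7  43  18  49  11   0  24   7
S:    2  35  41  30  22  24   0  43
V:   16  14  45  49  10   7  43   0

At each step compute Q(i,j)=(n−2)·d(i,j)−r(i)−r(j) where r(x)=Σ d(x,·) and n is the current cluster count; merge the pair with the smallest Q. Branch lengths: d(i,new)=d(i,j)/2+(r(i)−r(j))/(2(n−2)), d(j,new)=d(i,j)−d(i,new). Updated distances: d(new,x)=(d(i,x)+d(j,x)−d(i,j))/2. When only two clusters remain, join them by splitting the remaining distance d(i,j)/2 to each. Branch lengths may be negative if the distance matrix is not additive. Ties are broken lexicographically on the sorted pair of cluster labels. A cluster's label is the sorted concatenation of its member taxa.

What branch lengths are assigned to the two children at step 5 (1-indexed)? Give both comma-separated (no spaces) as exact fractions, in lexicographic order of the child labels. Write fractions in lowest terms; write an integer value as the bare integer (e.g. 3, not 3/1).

121/16,259/16

iteration 1: select I,M (d=2, Q=-344); attach at lengths (-5/6, 17/6); label the merged cluster IM
  updated: d(C,IM)=21, d(IM,J)=67/2, d(IM,Q)=17/2, d(IM,R)=45, d(IM,S)=63/2, d(IM,V)=61/2
iteration 2: select C,S (d=2, Q=-543/2); attach at lengths (-71/20, 111/20); label the merged cluster CS
  updated: d(CS,IM)=101/4, d(CS,J)=75/2, d(CS,Q)=28, d(CS,R)=29/2, d(CS,V)=57/2
iteration 3: select R,V (d=7, Q=-377/2); attach at lengths (5/16, 107/16); label the merged cluster RV
  updated: d(CS,RV)=18, d(IM,RV)=137/4, d(J,RV)=28, d(Q,RV)=7
iteration 4: select CS,RV (d=18, Q=-142); attach at lengths (151/12, 65/12); label the merged cluster CRSV
  updated: d(CRSV,IM)=83/4, d(CRSV,J)=95/4, d(CRSV,Q)=17/2
iteration 5: select CRSV,J (d=95/4, Q=-303/4); attach at lengths (121/16, 259/16); label the merged cluster CJRSV
  updated: d(CJRSV,IM)=61/4, d(CJRSV,Q)=-9/8
iteration 6: select CJRSV,IM (d=61/4, Q=-181/8); attach at lengths (45/16, 199/16); label the merged cluster CIJMRSV
  updated: d(CIJMRSV,Q)=-63/16
iteration 7: select CIJMRSV,Q (d=-63/16); attach at lengths (-63/32, -63/32); label the merged cluster CIJMQRSV
final tree: (((((C:-71/20,S:111/20):151/12,(R:5/16,V:107/16):65/12):121/16,J:259/16):45/16,(I:-5/6,M:17/6):199/16):-63/32,Q:-63/32)
total length: 1025/16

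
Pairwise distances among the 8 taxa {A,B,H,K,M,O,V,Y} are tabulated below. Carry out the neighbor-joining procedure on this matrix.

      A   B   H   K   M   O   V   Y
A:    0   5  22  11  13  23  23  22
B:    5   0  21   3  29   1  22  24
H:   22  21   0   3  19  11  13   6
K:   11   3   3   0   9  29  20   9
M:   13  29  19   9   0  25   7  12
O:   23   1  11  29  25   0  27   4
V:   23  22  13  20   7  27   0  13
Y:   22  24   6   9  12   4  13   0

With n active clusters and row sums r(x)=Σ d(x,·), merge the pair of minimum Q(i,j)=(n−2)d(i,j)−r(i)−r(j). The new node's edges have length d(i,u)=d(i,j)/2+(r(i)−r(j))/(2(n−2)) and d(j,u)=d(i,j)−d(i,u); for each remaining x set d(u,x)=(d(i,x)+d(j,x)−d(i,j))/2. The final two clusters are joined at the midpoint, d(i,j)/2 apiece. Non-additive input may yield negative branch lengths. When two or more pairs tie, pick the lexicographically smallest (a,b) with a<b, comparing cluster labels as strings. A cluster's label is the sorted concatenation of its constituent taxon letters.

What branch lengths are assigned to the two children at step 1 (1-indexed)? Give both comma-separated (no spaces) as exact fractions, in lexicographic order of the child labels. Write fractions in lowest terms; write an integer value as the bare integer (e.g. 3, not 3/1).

iteration 1: select B,O (d=1, Q=-219); attach at lengths (-3/4, 7/4); label the merged cluster BO
  updated: d(A,BO)=27/2, d(BO,H)=31/2, d(BO,K)=31/2, d(BO,M)=53/2, d(BO,V)=24, d(BO,Y)=27/2
iteration 2: select M,V (d=7, Q=-303/2); attach at lengths (43/20, 97/20); label the merged cluster MV
  updated: d(A,MV)=29/2, d(BO,MV)=87/4, d(H,MV)=25/2, d(K,MV)=11, d(MV,Y)=9
iteration 3: select A,BO (d=27/2, Q=-435/4); attach at lengths (229/32, 203/32); label the merged cluster ABO
  updated: d(ABO,H)=12, d(ABO,K)=13/2, d(ABO,MV)=91/8, d(ABO,Y)=11
iteration 4: select H,K (d=3, Q=-54); attach at lengths (13/6, 5/6); label the merged cluster HK
  updated: d(ABO,HK)=31/4, d(HK,MV)=41/4, d(HK,Y)=6
iteration 5: select ABO,HK (d=31/4, Q=-309/8); attach at lengths (173/32, 75/32); label the merged cluster ABHKO
  updated: d(ABHKO,MV)=111/16, d(ABHKO,Y)=37/8
iteration 6: select ABHKO,MV (d=111/16, Q=-329/16); attach at lengths (41/32, 181/32); label the merged cluster ABHKMOV
  updated: d(ABHKMOV,Y)=107/32
iteration 7: select ABHKMOV,Y (d=107/32); attach at lengths (107/64, 107/64); label the merged cluster ABHKMOVY
final tree: ((((A:229/32,(B:-3/4,O:7/4):203/32):173/32,(H:13/6,K:5/6):75/32):41/32,(M:43/20,V:97/20):181/32):107/64,Y:107/64)
total length: 1361/32

-3/4,7/4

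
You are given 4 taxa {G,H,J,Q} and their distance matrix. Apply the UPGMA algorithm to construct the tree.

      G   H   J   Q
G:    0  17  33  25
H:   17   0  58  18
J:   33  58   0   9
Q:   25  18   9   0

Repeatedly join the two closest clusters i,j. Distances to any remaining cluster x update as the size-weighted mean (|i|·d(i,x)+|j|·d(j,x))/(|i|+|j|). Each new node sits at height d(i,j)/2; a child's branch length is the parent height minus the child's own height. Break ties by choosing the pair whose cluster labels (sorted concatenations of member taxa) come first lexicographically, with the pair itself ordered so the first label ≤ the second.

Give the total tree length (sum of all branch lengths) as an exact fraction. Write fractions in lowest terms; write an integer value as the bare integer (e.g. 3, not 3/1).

93/2

step 1: merge (J,Q) at d=9; branch lengths J→9/2, Q→9/2; new cluster JQ
  updated: d(G,JQ)=29, d(H,JQ)=38
step 2: merge (G,H) at d=17; branch lengths G→17/2, H→17/2; new cluster GH
  updated: d(GH,JQ)=67/2
step 3: merge (GH,JQ) at d=67/2; branch lengths GH→33/4, JQ→49/4; new cluster GHJQ
final tree: ((G:17/2,H:17/2):33/4,(J:9/2,Q:9/2):49/4)
total length: 93/2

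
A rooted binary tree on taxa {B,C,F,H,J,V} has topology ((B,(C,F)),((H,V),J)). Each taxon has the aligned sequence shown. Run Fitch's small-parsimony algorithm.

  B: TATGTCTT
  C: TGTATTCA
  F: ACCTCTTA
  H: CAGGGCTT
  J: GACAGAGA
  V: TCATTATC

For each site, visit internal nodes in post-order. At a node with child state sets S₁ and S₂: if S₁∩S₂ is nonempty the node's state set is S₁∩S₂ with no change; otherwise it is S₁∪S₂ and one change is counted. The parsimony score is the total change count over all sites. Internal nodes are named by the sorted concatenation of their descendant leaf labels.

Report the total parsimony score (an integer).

25

CF@0: {T} ∪ {A} = {A,T} (union, +1)
BCF@0: {T} ∩ {A,T} = {T} (intersection, +0)
HV@0: {C} ∪ {T} = {C,T} (union, +1)
HJV@0: {C,T} ∪ {G} = {C,G,T} (union, +1)
BCFHJV@0: {T} ∩ {C,G,T} = {T} (intersection, +0)
CF@1: {G} ∪ {C} = {C,G} (union, +1)
BCF@1: {A} ∪ {C,G} = {A,C,G} (union, +1)
HV@1: {A} ∪ {C} = {A,C} (union, +1)
HJV@1: {A,C} ∩ {A} = {A} (intersection, +0)
BCFHJV@1: {A,C,G} ∩ {A} = {A} (intersection, +0)
CF@2: {T} ∪ {C} = {C,T} (union, +1)
BCF@2: {T} ∩ {C,T} = {T} (intersection, +0)
HV@2: {G} ∪ {A} = {A,G} (union, +1)
HJV@2: {A,G} ∪ {C} = {A,C,G} (union, +1)
BCFHJV@2: {T} ∪ {A,C,G} = {A,C,G,T} (union, +1)
CF@3: {A} ∪ {T} = {A,T} (union, +1)
BCF@3: {G} ∪ {A,T} = {A,G,T} (union, +1)
HV@3: {G} ∪ {T} = {G,T} (union, +1)
HJV@3: {G,T} ∪ {A} = {A,G,T} (union, +1)
BCFHJV@3: {A,G,T} ∩ {A,G,T} = {A,G,T} (intersection, +0)
CF@4: {T} ∪ {C} = {C,T} (union, +1)
BCF@4: {T} ∩ {C,T} = {T} (intersection, +0)
HV@4: {G} ∪ {T} = {G,T} (union, +1)
HJV@4: {G,T} ∩ {G} = {G} (intersection, +0)
BCFHJV@4: {T} ∪ {G} = {G,T} (union, +1)
CF@5: {T} ∩ {T} = {T} (intersection, +0)
BCF@5: {C} ∪ {T} = {C,T} (union, +1)
HV@5: {C} ∪ {A} = {A,C} (union, +1)
HJV@5: {A,C} ∩ {A} = {A} (intersection, +0)
BCFHJV@5: {C,T} ∪ {A} = {A,C,T} (union, +1)
CF@6: {C} ∪ {T} = {C,T} (union, +1)
BCF@6: {T} ∩ {C,T} = {T} (intersection, +0)
HV@6: {T} ∩ {T} = {T} (intersection, +0)
HJV@6: {T} ∪ {G} = {G,T} (union, +1)
BCFHJV@6: {T} ∩ {G,T} = {T} (intersection, +0)
CF@7: {A} ∩ {A} = {A} (intersection, +0)
BCF@7: {T} ∪ {A} = {A,T} (union, +1)
HV@7: {T} ∪ {C} = {C,T} (union, +1)
HJV@7: {C,T} ∪ {A} = {A,C,T} (union, +1)
BCFHJV@7: {A,T} ∩ {A,C,T} = {A,T} (intersection, +0)
per-site changes: [3, 3, 4, 4, 3, 3, 2, 3]; total = 25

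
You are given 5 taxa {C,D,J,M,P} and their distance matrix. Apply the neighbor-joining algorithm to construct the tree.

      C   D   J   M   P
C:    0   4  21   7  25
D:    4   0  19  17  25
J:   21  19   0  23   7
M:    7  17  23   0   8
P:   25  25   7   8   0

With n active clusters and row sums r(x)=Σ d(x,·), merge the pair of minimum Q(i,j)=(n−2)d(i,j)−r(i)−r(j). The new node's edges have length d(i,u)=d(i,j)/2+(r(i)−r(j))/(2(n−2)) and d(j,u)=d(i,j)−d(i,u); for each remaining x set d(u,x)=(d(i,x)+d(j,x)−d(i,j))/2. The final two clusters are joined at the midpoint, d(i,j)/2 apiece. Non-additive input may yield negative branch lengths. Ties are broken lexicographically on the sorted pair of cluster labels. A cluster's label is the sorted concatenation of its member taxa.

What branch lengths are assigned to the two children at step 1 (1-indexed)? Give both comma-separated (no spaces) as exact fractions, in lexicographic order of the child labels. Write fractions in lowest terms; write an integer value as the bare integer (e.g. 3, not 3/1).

step 1: merge (J,P) at d=7, Q=-114; branch lengths J→13/3, P→8/3; new cluster JP
  updated: d(C,JP)=39/2, d(D,JP)=37/2, d(JP,M)=12
step 2: merge (C,D) at d=4, Q=-62; branch lengths C→-1/4, D→17/4; new cluster CD
  updated: d(CD,JP)=17, d(CD,M)=10
step 3: merge (CD,JP) at d=17, Q=-39; branch lengths CD→15/2, JP→19/2; new cluster CDJP
  updated: d(CDJP,M)=5/2
step 4: merge (CDJP,M) at d=5/2; branch lengths CDJP→5/4, M→5/4; new cluster CDJMP
final tree: (((C:-1/4,D:17/4):15/2,(J:13/3,P:8/3):19/2):5/4,M:5/4)
total length: 61/2

13/3,8/3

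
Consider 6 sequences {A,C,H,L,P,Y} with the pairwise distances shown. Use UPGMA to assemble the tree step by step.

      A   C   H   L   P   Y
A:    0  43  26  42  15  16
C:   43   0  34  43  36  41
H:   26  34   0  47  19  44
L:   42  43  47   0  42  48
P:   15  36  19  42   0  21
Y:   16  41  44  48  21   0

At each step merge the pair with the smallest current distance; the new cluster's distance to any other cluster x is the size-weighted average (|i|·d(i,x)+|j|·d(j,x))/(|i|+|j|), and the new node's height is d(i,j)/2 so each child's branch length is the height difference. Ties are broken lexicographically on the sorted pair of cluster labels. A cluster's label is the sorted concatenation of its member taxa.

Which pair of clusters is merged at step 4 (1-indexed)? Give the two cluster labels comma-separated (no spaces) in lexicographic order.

step 1: merge (A,P) at d=15; branch lengths A→15/2, P→15/2; new cluster AP
  updated: d(AP,C)=79/2, d(AP,H)=45/2, d(AP,L)=42, d(AP,Y)=37/2
step 2: merge (AP,Y) at d=37/2; branch lengths AP→7/4, Y→37/4; new cluster APY
  updated: d(APY,C)=40, d(APY,H)=89/3, d(APY,L)=44
step 3: merge (APY,H) at d=89/3; branch lengths APY→67/12, H→89/6; new cluster AHPY
  updated: d(AHPY,C)=77/2, d(AHPY,L)=179/4
step 4: merge (AHPY,C) at d=77/2; branch lengths AHPY→53/12, C→77/4; new cluster ACHPY
  updated: d(ACHPY,L)=222/5
step 5: merge (ACHPY,L) at d=222/5; branch lengths ACHPY→59/20, L→111/5; new cluster ACHLPY
final tree: (((((A:15/2,P:15/2):7/4,Y:37/4):67/12,H:89/6):53/12,C:77/4):59/20,L:111/5)
total length: 2857/30

AHPY,C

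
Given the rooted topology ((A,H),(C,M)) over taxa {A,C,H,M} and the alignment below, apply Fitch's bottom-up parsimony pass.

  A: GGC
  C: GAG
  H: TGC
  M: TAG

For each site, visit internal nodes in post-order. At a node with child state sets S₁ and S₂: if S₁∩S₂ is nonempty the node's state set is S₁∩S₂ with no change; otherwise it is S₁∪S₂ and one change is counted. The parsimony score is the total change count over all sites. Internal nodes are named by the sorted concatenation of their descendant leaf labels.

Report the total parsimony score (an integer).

4

AH@0: {G} ∪ {T} = {G,T} (union, +1)
CM@0: {G} ∪ {T} = {G,T} (union, +1)
ACHM@0: {G,T} ∩ {G,T} = {G,T} (intersection, +0)
AH@1: {G} ∩ {G} = {G} (intersection, +0)
CM@1: {A} ∩ {A} = {A} (intersection, +0)
ACHM@1: {G} ∪ {A} = {A,G} (union, +1)
AH@2: {C} ∩ {C} = {C} (intersection, +0)
CM@2: {G} ∩ {G} = {G} (intersection, +0)
ACHM@2: {C} ∪ {G} = {C,G} (union, +1)
per-site changes: [2, 1, 1]; total = 4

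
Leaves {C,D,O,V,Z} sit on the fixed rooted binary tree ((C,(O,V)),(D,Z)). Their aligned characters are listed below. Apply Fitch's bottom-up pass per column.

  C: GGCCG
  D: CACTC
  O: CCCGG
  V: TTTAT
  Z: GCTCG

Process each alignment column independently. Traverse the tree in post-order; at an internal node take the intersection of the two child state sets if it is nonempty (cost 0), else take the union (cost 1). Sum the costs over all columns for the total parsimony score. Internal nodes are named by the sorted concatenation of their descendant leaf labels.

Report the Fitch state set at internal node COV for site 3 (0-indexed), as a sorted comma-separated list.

A,C,G

OV@0: {C} ∪ {T} = {C,T} (union, +1)
COV@0: {G} ∪ {C,T} = {C,G,T} (union, +1)
DZ@0: {C} ∪ {G} = {C,G} (union, +1)
CDOVZ@0: {C,G,T} ∩ {C,G} = {C,G} (intersection, +0)
OV@1: {C} ∪ {T} = {C,T} (union, +1)
COV@1: {G} ∪ {C,T} = {C,G,T} (union, +1)
DZ@1: {A} ∪ {C} = {A,C} (union, +1)
CDOVZ@1: {C,G,T} ∩ {A,C} = {C} (intersection, +0)
OV@2: {C} ∪ {T} = {C,T} (union, +1)
COV@2: {C} ∩ {C,T} = {C} (intersection, +0)
DZ@2: {C} ∪ {T} = {C,T} (union, +1)
CDOVZ@2: {C} ∩ {C,T} = {C} (intersection, +0)
OV@3: {G} ∪ {A} = {A,G} (union, +1)
COV@3: {C} ∪ {A,G} = {A,C,G} (union, +1)
DZ@3: {T} ∪ {C} = {C,T} (union, +1)
CDOVZ@3: {A,C,G} ∩ {C,T} = {C} (intersection, +0)
OV@4: {G} ∪ {T} = {G,T} (union, +1)
COV@4: {G} ∩ {G,T} = {G} (intersection, +0)
DZ@4: {C} ∪ {G} = {C,G} (union, +1)
CDOVZ@4: {G} ∩ {C,G} = {G} (intersection, +0)
per-site changes: [3, 3, 2, 3, 2]; total = 13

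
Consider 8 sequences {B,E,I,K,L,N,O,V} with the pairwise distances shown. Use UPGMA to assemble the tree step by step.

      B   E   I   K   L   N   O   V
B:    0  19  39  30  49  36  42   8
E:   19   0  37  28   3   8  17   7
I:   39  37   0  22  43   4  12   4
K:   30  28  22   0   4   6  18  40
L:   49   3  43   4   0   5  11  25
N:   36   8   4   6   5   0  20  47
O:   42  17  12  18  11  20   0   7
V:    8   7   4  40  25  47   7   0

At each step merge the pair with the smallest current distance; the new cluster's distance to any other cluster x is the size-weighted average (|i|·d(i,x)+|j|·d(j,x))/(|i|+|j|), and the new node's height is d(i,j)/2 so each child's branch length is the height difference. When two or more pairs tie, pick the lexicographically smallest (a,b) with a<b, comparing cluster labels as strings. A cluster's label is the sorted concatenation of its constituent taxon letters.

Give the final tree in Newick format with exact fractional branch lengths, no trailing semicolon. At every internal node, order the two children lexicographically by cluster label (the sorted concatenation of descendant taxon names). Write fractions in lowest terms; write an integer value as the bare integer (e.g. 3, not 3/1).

(B:223/14,(((E:3/2,L:3/2):6,(O:7/2,V:7/2):4):43/12,((I:2,N:2):5,K:7):49/12):407/84)

1. join E+L (d=3) ⇒ EL; edges |E|=3/2, |L|=3/2
  updated: d(B,EL)=34, d(EL,I)=40, d(EL,K)=16, d(EL,N)=13/2, d(EL,O)=14, d(EL,V)=16
2. join I+N (d=4) ⇒ IN; edges |I|=2, |N|=2
  updated: d(B,IN)=75/2, d(EL,IN)=93/4, d(IN,K)=14, d(IN,O)=16, d(IN,V)=51/2
3. join O+V (d=7) ⇒ OV; edges |O|=7/2, |V|=7/2
  updated: d(B,OV)=25, d(EL,OV)=15, d(IN,OV)=83/4, d(K,OV)=29
4. join IN+K (d=14) ⇒ IKN; edges |IN|=5, |K|=7
  updated: d(B,IKN)=35, d(EL,IKN)=125/6, d(IKN,OV)=47/2
5. join EL+OV (d=15) ⇒ ELOV; edges |EL|=6, |OV|=4
  updated: d(B,ELOV)=59/2, d(ELOV,IKN)=133/6
6. join ELOV+IKN (d=133/6) ⇒ EIKLNOV; edges |ELOV|=43/12, |IKN|=49/12
  updated: d(B,EIKLNOV)=223/7
7. join B+EIKLNOV (d=223/7) ⇒ BEIKLNOV; edges |B|=223/14, |EIKLNOV|=407/84
final tree: (B:223/14,(((E:3/2,L:3/2):6,(O:7/2,V:7/2):4):43/12,((I:2,N:2):5,K:7):49/12):407/84)
total length: 5413/84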